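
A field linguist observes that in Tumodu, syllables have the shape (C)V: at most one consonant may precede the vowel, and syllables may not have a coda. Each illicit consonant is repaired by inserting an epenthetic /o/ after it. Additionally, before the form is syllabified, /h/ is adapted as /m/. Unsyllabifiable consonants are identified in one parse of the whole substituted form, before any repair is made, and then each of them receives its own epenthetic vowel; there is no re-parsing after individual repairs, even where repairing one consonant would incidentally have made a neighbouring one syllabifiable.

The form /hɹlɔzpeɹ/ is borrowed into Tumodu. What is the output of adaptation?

Substitution: /h/ → /m/, giving /mɹlɔzpeɹ/.
The consonants /m/, /ɹ/, /z/, /ɹ/ cannot be parsed into a legal (C)V syllable (no codas are permitted; onsets are limited to one consonant).
Inserting the epenthetic vowel yields /m/ → /mo/, /ɹ/ → /ɹo/, /z/ → /zo/, /ɹ/ → /ɹo/.

moɹolɔzopeɹo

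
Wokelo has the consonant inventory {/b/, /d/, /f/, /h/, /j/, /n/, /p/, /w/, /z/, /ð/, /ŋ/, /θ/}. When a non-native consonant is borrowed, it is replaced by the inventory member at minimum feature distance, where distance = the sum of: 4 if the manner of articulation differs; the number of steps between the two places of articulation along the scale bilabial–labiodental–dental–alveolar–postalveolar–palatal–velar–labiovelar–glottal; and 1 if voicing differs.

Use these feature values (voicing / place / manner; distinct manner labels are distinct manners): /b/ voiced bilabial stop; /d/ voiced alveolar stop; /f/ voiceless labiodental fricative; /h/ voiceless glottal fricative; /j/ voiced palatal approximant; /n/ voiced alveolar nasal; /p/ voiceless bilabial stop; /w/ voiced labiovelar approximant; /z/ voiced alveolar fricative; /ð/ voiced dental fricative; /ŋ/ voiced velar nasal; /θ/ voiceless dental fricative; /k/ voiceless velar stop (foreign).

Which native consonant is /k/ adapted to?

/d/ is closest: same manner (stop), place distance 3 (velar→alveolar), voicing differs (+1); total 4. Next closest is /ŋ/ at distance 5.

d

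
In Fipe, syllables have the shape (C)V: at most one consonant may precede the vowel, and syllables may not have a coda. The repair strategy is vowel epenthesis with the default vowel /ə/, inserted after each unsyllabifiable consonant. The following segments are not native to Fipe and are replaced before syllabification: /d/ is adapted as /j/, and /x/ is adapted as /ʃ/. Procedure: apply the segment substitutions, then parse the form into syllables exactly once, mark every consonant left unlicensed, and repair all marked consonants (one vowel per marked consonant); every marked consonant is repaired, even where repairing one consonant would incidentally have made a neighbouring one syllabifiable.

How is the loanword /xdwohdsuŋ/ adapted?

Substitution: /x/ → /ʃ/, /d/ → /j/, giving /ʃjwohjsuŋ/.
Syllabifying with onset maximization leaves /ʃ/, /j/, /h/, /j/, /ŋ/ stranded (no codas are permitted; onsets are limited to one consonant).
Inserting the epenthetic vowel yields /ʃ/ → /ʃə/, /j/ → /jə/, /h/ → /hə/, /j/ → /jə/, /ŋ/ → /ŋə/.

ʃəjəwohəjəsuŋə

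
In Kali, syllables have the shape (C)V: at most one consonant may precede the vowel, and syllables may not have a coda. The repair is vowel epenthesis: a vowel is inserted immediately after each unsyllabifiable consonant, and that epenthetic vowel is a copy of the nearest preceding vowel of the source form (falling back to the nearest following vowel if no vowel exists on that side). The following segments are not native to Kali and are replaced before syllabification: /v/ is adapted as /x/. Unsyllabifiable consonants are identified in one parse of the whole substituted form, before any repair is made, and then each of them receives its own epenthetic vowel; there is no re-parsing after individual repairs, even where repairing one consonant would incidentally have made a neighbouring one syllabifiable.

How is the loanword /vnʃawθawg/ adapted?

Substitution: /v/ → /x/, giving /xnʃawθawg/.
Under (C)V, the unsyllabifiable consonants are /x/, /n/, /w/, /w/, /g/ (no codas are permitted; onsets are limited to one consonant).
Inserting the epenthetic vowel yields /x/ → /xa/, /n/ → /na/, /w/ → /wa/, /w/ → /wa/, /g/ → /ga/.

xanaʃawaθawaga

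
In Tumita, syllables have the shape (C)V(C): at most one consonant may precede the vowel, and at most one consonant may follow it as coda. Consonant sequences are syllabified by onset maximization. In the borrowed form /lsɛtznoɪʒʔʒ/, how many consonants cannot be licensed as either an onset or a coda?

Syllabifying with onset maximization leaves /l/, /z/, /ʔ/, /ʒ/ stranded (at most one coda consonant is licensed; onsets are limited to one consonant).

4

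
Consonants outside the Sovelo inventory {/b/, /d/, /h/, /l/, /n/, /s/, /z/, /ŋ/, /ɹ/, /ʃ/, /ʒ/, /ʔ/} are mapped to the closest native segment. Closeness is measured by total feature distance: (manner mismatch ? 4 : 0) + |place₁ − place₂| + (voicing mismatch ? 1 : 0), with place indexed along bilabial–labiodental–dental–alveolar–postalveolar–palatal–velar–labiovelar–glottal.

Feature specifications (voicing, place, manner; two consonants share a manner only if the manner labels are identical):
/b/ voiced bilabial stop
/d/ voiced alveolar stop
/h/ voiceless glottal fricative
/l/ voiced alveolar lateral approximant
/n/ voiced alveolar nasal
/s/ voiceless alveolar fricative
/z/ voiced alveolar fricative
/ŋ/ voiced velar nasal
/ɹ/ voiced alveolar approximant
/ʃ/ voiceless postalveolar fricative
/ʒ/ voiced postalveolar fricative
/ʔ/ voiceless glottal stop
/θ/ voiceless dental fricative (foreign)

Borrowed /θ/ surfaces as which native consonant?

/s/ is closest: same manner (fricative), place distance 1 (dental→alveolar), same voicing; total 1. Next closest is /z/ at distance 2.

s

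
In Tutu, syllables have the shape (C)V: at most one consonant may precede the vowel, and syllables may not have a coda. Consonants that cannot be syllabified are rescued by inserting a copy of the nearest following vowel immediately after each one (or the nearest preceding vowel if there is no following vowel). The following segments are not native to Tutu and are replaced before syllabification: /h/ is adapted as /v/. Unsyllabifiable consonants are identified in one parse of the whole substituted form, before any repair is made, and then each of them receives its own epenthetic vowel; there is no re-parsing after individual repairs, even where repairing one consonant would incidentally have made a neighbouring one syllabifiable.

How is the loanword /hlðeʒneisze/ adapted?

veleðeʒeneiseze

Substitution: /h/ → /v/, giving /vlðeʒneisze/.
The consonants /v/, /l/, /ʒ/, /s/ cannot be parsed into a legal (C)V syllable (no codas are permitted; onsets are limited to one consonant).
Epenthesis after each stranded consonant: /v/ → /ve/, /l/ → /le/, /ʒ/ → /ʒe/, /s/ → /se/.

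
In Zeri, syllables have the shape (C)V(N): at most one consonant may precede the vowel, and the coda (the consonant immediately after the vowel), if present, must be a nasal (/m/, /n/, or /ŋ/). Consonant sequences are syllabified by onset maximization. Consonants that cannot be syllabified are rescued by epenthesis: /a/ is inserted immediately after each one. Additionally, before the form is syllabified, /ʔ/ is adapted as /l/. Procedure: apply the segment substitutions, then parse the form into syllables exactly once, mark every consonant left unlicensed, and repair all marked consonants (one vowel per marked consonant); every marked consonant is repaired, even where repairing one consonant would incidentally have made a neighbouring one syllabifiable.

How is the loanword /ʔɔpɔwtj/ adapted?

lɔpɔwataja

Substitution: /ʔ/ → /l/, giving /lɔpɔwtj/.
Under (C)V(N), the unsyllabifiable consonants are /w/, /t/, /j/ (only a nasal (/m/, /n/, or /ŋ/) is licensed in coda position; onsets are limited to one consonant).
Inserting the epenthetic vowel yields /w/ → /wa/, /t/ → /ta/, /j/ → /ja/.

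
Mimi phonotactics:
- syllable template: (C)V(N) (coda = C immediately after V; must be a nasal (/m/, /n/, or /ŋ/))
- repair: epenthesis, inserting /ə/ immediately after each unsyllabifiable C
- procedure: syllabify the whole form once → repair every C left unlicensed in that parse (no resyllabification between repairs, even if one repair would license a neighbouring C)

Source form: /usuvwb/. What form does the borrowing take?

usuvəwəbə

The consonants /v/, /w/, /b/ cannot be parsed into a legal (C)V(N) syllable (only a nasal (/m/, /n/, or /ŋ/) is licensed in coda position; onsets are limited to one consonant).
Epenthesis after each stranded consonant: /v/ → /və/, /w/ → /wə/, /b/ → /bə/.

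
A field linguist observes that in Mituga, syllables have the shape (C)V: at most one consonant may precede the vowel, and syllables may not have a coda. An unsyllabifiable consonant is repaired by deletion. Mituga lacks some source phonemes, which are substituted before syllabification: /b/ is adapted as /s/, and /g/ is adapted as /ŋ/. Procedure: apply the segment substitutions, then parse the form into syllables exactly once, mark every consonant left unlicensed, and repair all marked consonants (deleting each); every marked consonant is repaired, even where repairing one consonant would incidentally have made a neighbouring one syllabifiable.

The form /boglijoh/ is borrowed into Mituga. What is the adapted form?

solijo

Substitution: /b/ → /s/, /g/ → /ŋ/, giving /soŋlijoh/.
Syllabifying with onset maximization leaves /ŋ/, /h/ stranded (no codas are permitted; onsets are limited to one consonant).
Deleting the stranded consonants removes /ŋ/, /h/.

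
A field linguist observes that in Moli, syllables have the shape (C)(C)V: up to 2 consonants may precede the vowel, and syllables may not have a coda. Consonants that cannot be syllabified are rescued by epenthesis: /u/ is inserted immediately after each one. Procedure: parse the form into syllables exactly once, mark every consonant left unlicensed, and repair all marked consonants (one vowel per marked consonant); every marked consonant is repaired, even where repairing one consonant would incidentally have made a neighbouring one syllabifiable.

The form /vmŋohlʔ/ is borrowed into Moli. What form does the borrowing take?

The consonants /v/, /h/, /l/, /ʔ/ cannot be parsed into a legal (C)(C)V syllable (no codas are permitted; onsets may contain at most 2 consonants).
Epenthesis after each stranded consonant: /v/ → /vu/, /h/ → /hu/, /l/ → /lu/, /ʔ/ → /ʔu/.

vumŋohuluʔu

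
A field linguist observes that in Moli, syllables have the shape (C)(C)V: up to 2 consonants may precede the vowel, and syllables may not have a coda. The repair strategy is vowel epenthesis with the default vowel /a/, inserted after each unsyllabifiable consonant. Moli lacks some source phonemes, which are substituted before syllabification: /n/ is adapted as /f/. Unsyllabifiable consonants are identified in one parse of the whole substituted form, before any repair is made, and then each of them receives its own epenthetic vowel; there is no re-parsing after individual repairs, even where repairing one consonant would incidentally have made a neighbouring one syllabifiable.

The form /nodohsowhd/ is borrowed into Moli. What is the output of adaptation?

Substitution: /n/ → /f/, giving /fodohsowhd/.
The consonants /w/, /h/, /d/ cannot be parsed into a legal (C)(C)V syllable (no codas are permitted; onsets may contain at most 2 consonants).
Epenthesis after each stranded consonant: /w/ → /wa/, /h/ → /ha/, /d/ → /da/.

fodohsowahada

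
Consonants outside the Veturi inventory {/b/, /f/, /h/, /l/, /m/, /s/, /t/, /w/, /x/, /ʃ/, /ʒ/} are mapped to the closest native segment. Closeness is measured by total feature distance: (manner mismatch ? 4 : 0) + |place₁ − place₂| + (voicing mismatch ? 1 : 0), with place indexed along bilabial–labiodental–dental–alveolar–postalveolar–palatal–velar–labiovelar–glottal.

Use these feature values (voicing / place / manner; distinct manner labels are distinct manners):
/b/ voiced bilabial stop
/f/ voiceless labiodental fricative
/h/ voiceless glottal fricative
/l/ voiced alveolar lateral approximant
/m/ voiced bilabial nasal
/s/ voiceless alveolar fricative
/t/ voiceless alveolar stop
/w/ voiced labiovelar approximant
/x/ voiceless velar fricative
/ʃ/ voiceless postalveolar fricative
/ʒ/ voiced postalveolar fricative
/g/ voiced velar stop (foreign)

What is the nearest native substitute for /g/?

/t/ is closest: same manner (stop), place distance 3 (velar→alveolar), voicing differs (+1); total 4. Next closest is /w/ at distance 5.

t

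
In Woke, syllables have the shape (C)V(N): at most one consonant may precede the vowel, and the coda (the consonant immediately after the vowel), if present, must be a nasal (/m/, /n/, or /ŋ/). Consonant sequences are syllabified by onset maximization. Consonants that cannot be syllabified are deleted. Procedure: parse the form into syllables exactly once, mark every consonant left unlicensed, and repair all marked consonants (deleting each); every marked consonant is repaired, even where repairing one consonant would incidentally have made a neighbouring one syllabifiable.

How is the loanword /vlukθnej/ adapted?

lune

Under (C)V(N), the unsyllabifiable consonants are /v/, /k/, /θ/, /j/ (only a nasal (/m/, /n/, or /ŋ/) is licensed in coda position; onsets are limited to one consonant).
Each unlicensed consonant is deleted: /v/, /k/, /θ/, /j/.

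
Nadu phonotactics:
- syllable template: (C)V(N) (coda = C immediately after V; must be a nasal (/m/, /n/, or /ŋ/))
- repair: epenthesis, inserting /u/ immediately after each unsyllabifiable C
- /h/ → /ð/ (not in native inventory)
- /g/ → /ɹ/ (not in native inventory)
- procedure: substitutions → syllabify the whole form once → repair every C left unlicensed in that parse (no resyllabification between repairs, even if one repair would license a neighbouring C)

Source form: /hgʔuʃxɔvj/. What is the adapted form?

Substitution: /h/ → /ð/, /g/ → /ɹ/, giving /ðɹʔuʃxɔvj/.
Under (C)V(N), the unsyllabifiable consonants are /ð/, /ɹ/, /ʃ/, /v/, /j/ (only a nasal (/m/, /n/, or /ŋ/) is licensed in coda position; onsets are limited to one consonant).
Each unlicensed consonant becomes the onset of a new syllable: /ð/ → /ðu/, /ɹ/ → /ɹu/, /ʃ/ → /ʃu/, /v/ → /vu/, /j/ → /ju/.

ðuɹuʔuʃuxɔvuju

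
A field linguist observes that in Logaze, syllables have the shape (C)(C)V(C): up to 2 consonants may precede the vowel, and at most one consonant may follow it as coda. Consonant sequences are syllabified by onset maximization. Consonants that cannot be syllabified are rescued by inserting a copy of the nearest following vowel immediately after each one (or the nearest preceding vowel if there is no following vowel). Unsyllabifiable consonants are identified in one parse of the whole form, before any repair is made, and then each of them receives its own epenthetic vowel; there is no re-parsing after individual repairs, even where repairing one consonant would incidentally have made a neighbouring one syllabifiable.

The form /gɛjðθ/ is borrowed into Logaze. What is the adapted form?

The consonants /ð/, /θ/ cannot be parsed into a legal (C)(C)V(C) syllable (at most one coda consonant is licensed; onsets may contain at most 2 consonants).
Epenthesis after each stranded consonant: /ð/ → /ðɛ/, /θ/ → /θɛ/.

gɛjðɛθɛ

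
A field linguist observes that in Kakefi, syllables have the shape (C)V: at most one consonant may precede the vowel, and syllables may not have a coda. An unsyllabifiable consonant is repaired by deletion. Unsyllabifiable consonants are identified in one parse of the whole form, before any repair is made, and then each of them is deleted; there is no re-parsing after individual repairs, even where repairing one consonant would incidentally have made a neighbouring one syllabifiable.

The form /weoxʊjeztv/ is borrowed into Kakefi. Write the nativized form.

weoxʊje

Under (C)V, the unsyllabifiable consonants are /z/, /t/, /v/ (no codas are permitted; onsets are limited to one consonant).
Deleting the stranded consonants removes /z/, /t/, /v/.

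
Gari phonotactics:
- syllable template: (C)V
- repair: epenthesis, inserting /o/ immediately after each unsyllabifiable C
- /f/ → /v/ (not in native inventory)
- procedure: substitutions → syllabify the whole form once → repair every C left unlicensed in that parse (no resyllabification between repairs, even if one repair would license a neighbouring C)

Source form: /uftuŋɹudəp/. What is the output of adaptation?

uvotuŋoɹudəpo

Substitution: /f/ → /v/, giving /uvtuŋɹudəp/.
The consonants /v/, /ŋ/, /p/ cannot be parsed into a legal (C)V syllable (no codas are permitted; onsets are limited to one consonant).
Each unlicensed consonant becomes the onset of a new syllable: /v/ → /vo/, /ŋ/ → /ŋo/, /p/ → /po/.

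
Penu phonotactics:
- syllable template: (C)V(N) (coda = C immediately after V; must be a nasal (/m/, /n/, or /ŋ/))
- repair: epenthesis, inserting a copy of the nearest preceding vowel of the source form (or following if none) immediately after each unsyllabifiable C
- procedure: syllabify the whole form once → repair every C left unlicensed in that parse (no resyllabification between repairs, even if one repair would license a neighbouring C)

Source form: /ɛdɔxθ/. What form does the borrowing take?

ɛdɔxɔθɔ

Syllabifying with onset maximization leaves /x/, /θ/ stranded (only a nasal (/m/, /n/, or /ŋ/) is licensed in coda position; onsets are limited to one consonant).
Epenthesis after each stranded consonant: /x/ → /xɔ/, /θ/ → /θɔ/.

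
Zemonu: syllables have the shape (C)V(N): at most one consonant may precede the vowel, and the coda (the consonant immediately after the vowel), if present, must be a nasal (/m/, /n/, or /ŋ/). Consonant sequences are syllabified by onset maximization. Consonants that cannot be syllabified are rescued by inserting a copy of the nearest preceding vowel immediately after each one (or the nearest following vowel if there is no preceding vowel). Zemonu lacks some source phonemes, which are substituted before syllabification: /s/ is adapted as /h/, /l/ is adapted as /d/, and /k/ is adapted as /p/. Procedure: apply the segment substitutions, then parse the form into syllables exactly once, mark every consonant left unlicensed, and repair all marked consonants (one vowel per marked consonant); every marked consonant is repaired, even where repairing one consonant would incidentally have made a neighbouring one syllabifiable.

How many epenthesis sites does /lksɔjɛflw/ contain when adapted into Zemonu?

5

After substitution the input is /dphɔjɛfdw/.
The unsyllabifiable consonants are /d/, /p/, /f/, /d/, /w/; each receives one epenthetic vowel.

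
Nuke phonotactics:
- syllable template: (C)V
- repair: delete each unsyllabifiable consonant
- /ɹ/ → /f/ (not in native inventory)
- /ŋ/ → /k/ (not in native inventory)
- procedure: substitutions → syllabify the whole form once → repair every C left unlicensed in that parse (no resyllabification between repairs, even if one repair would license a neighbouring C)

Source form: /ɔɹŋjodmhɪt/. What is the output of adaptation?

ɔjohɪ

Substitution: /ɹ/ → /f/, /ŋ/ → /k/, giving /ɔfkjodmhɪt/.
Syllabifying with onset maximization leaves /f/, /k/, /d/, /m/, /t/ stranded (no codas are permitted; onsets are limited to one consonant).
Deleting the stranded consonants removes /f/, /k/, /d/, /m/, /t/.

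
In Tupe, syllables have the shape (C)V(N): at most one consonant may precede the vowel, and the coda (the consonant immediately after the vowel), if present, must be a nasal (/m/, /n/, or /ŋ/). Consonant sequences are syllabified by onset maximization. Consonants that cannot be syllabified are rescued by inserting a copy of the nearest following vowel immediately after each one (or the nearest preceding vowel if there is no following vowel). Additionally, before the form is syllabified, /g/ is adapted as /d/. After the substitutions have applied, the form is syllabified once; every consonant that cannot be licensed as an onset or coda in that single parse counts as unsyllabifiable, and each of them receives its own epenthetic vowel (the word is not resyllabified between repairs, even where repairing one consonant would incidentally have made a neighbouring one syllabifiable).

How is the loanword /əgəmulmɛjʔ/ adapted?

Substitution: /g/ → /d/, giving /ədəmulmɛjʔ/.
Under (C)V(N), the unsyllabifiable consonants are /l/, /j/, /ʔ/ (only a nasal (/m/, /n/, or /ŋ/) is licensed in coda position; onsets are limited to one consonant).
Inserting the epenthetic vowel yields /l/ → /lɛ/, /j/ → /jɛ/, /ʔ/ → /ʔɛ/.

ədəmulɛmɛjɛʔɛ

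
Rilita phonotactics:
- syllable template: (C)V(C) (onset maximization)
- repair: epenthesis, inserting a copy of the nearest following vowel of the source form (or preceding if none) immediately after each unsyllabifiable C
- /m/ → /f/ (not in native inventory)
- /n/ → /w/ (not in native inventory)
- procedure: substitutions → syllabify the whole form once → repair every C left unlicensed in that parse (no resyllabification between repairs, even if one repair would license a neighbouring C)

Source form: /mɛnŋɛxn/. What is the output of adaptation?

Substitution: /m/ → /f/, /n/ → /w/, giving /fɛwŋɛxw/.
Syllabifying with onset maximization leaves /w/ stranded (at most one coda consonant is licensed; onsets are limited to one consonant).
Epenthesis after each stranded consonant: /w/ → /wɛ/.

fɛwŋɛxwɛ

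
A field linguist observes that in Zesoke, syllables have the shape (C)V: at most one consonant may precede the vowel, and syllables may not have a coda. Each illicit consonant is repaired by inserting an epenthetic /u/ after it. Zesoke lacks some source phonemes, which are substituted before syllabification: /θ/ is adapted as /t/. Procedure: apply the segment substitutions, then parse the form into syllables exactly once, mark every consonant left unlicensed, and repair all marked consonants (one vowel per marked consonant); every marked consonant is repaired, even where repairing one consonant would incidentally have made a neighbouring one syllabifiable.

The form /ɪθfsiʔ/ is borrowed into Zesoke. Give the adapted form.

ɪtufusiʔu

Substitution: /θ/ → /t/, giving /ɪtfsiʔ/.
Under (C)V, the unsyllabifiable consonants are /t/, /f/, /ʔ/ (no codas are permitted; onsets are limited to one consonant).
Inserting the epenthetic vowel yields /t/ → /tu/, /f/ → /fu/, /ʔ/ → /ʔu/.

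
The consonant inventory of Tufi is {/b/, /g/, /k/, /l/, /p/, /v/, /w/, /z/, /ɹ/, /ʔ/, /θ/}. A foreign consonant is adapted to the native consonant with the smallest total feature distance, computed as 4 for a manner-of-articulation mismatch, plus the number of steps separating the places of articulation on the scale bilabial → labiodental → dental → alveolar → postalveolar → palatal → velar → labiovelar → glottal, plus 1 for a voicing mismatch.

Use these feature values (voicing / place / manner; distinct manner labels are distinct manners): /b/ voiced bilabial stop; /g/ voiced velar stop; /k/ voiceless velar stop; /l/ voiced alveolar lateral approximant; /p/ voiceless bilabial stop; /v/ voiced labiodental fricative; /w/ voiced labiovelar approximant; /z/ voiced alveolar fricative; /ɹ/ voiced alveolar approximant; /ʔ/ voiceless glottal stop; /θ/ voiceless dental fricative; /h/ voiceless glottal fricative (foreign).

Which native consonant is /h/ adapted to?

ʔ

/ʔ/ is closest: manner differs (fricative→stop, +4), place distance 0 (glottal→glottal), same voicing; total 4. Next closest is /k/ at distance 6.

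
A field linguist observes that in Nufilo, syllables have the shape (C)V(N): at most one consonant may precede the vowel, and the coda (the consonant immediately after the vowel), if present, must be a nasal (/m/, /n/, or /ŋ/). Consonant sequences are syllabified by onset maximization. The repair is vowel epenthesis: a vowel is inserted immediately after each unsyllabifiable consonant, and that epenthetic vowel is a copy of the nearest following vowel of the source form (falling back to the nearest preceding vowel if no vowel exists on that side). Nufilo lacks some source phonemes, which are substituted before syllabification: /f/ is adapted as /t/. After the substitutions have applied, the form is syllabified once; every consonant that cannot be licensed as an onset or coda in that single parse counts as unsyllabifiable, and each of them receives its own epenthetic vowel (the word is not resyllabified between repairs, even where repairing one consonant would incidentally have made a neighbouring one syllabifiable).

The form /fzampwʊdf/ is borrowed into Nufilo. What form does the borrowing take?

tazampʊwʊdʊtʊ

Substitution: /f/ → /t/, giving /tzampwʊdt/.
Under (C)V(N), the unsyllabifiable consonants are /t/, /p/, /d/, /t/ (only a nasal (/m/, /n/, or /ŋ/) is licensed in coda position; onsets are limited to one consonant).
Inserting the epenthetic vowel yields /t/ → /ta/, /p/ → /pʊ/, /d/ → /dʊ/, /t/ → /tʊ/.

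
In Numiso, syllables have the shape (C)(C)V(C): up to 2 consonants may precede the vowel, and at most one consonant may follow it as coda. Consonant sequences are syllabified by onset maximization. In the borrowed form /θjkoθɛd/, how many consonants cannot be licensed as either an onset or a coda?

The consonants /θ/ cannot be parsed into a legal (C)(C)V(C) syllable (at most one coda consonant is licensed; onsets may contain at most 2 consonants).

1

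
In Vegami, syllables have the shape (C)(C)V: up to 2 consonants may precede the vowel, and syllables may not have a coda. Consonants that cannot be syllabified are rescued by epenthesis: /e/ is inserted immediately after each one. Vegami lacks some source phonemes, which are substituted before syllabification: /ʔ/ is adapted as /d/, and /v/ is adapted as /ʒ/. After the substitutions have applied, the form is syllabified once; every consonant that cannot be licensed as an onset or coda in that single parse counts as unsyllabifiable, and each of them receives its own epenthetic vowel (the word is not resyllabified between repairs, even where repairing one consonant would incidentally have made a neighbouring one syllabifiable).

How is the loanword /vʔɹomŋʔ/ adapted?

Substitution: /v/ → /ʒ/, /ʔ/ → /d/, giving /ʒdɹomŋd/.
Under (C)(C)V, the unsyllabifiable consonants are /ʒ/, /m/, /ŋ/, /d/ (no codas are permitted; onsets may contain at most 2 consonants).
Epenthesis after each stranded consonant: /ʒ/ → /ʒe/, /m/ → /me/, /ŋ/ → /ŋe/, /d/ → /de/.

ʒedɹomeŋede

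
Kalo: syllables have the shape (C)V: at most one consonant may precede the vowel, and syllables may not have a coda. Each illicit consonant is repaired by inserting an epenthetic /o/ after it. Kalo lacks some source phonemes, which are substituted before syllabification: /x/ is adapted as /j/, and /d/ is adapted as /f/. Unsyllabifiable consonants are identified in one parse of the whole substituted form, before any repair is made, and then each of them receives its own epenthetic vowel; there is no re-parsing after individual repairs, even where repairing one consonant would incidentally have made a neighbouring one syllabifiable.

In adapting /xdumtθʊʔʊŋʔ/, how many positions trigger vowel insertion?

After substitution the input is /jfumtθʊʔʊŋʔ/.
The unsyllabifiable consonants are /j/, /m/, /t/, /ŋ/, /ʔ/; each receives one epenthetic vowel.

5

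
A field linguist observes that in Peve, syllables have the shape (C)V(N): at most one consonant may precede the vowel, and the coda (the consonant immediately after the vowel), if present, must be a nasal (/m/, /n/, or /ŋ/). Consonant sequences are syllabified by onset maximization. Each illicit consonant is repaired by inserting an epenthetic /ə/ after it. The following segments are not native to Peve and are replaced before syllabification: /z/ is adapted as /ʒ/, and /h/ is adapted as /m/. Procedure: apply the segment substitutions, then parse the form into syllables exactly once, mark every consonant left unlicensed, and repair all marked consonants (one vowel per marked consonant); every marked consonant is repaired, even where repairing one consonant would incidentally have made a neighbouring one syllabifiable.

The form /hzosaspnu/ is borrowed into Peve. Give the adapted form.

Substitution: /h/ → /m/, /z/ → /ʒ/, giving /mʒosaspnu/.
Under (C)V(N), the unsyllabifiable consonants are /m/, /s/, /p/ (only a nasal (/m/, /n/, or /ŋ/) is licensed in coda position; onsets are limited to one consonant).
Inserting the epenthetic vowel yields /m/ → /mə/, /s/ → /sə/, /p/ → /pə/.

məʒosasəpənu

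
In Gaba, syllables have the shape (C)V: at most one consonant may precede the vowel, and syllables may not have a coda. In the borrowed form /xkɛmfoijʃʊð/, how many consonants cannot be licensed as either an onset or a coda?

4

The consonants /x/, /m/, /j/, /ð/ cannot be parsed into a legal (C)V syllable (no codas are permitted; onsets are limited to one consonant).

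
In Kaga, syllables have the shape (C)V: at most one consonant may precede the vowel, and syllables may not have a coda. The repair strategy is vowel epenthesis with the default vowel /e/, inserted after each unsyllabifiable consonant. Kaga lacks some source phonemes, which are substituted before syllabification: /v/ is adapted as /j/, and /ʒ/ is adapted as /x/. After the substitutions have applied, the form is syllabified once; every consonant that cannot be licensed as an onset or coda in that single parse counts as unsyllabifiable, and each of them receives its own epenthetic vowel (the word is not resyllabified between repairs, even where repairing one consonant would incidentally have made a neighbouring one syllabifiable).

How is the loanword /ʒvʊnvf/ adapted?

Substitution: /ʒ/ → /x/, /v/ → /j/, giving /xjʊnjf/.
Syllabifying with onset maximization leaves /x/, /n/, /j/, /f/ stranded (no codas are permitted; onsets are limited to one consonant).
Inserting the epenthetic vowel yields /x/ → /xe/, /n/ → /ne/, /j/ → /je/, /f/ → /fe/.

xejʊnejefe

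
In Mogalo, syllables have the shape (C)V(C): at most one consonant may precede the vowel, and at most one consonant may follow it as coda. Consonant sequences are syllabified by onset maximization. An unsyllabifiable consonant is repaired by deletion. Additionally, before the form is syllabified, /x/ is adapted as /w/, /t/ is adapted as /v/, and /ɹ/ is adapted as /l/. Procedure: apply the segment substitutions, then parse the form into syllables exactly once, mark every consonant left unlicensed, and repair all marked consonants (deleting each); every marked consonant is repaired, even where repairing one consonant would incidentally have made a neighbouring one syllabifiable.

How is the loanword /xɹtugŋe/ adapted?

vugŋe

Substitution: /x/ → /w/, /ɹ/ → /l/, /t/ → /v/, giving /wlvugŋe/.
Syllabifying with onset maximization leaves /w/, /l/ stranded (at most one coda consonant is licensed; onsets are limited to one consonant).
Each unlicensed consonant is deleted: /w/, /l/.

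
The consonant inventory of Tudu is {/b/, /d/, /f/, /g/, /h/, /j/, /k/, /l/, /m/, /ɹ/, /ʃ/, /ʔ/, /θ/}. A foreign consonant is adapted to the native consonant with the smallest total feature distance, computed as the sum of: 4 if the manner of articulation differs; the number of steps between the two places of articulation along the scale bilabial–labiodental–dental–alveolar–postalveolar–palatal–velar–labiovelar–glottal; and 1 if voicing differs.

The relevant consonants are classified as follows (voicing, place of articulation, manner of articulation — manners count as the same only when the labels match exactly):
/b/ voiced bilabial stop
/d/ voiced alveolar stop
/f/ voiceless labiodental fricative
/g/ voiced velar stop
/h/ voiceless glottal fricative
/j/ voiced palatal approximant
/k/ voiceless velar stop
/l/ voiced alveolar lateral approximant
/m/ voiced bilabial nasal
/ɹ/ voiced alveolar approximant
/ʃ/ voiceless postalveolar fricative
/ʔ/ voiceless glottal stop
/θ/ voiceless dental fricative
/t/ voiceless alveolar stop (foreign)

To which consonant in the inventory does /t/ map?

d

/d/ is closest: same manner (stop), place distance 0 (alveolar→alveolar), voicing differs (+1); total 1. Next closest is /k/ at distance 3.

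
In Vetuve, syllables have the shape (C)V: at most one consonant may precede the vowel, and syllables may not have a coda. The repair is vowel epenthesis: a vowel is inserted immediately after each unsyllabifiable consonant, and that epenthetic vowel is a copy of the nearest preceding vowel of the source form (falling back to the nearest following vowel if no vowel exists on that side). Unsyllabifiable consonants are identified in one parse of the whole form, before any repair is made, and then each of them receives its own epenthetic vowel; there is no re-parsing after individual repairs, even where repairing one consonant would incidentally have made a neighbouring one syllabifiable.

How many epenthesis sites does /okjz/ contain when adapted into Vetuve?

3

The unsyllabifiable consonants are /k/, /j/, /z/; each receives one epenthetic vowel.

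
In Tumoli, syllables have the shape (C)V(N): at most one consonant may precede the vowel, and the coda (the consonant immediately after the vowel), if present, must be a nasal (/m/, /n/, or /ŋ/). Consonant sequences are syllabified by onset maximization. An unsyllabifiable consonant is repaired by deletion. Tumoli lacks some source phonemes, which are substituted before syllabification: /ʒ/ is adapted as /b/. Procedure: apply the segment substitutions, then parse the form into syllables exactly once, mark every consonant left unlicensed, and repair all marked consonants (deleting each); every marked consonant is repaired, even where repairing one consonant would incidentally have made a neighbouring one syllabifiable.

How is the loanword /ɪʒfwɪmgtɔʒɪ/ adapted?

ɪwɪmtɔbɪ

Substitution: /ʒ/ → /b/, giving /ɪbfwɪmgtɔbɪ/.
The consonants /b/, /f/, /g/ cannot be parsed into a legal (C)V(N) syllable (only a nasal (/m/, /n/, or /ŋ/) is licensed in coda position; onsets are limited to one consonant).
Deletion applies to /b/, /f/, /g/.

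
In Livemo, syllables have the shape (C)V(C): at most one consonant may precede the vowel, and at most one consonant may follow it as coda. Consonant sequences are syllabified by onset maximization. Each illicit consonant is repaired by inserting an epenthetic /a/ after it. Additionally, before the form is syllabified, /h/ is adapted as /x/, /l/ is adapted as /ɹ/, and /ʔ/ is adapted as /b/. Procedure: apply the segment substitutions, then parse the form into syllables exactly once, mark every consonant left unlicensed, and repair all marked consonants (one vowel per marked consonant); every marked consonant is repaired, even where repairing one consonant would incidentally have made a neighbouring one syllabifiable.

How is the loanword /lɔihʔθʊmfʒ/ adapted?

ɹɔixbaθʊmfaʒa

Substitution: /l/ → /ɹ/, /h/ → /x/, /ʔ/ → /b/, giving /ɹɔixbθʊmfʒ/.
The consonants /b/, /f/, /ʒ/ cannot be parsed into a legal (C)V(C) syllable (at most one coda consonant is licensed; onsets are limited to one consonant).
Epenthesis after each stranded consonant: /b/ → /ba/, /f/ → /fa/, /ʒ/ → /ʒa/.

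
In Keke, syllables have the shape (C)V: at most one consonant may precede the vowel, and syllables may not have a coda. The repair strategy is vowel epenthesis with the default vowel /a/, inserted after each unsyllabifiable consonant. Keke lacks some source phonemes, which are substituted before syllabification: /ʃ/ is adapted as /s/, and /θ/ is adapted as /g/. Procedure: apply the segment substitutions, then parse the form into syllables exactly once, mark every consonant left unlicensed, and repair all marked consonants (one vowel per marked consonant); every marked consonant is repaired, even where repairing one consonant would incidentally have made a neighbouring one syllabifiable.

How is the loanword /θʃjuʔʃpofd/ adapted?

Substitution: /θ/ → /g/, /ʃ/ → /s/, giving /gsjuʔspofd/.
Syllabifying with onset maximization leaves /g/, /s/, /ʔ/, /s/, /f/, /d/ stranded (no codas are permitted; onsets are limited to one consonant).
Each unlicensed consonant becomes the onset of a new syllable: /g/ → /ga/, /s/ → /sa/, /ʔ/ → /ʔa/, /s/ → /sa/, /f/ → /fa/, /d/ → /da/.

gasajuʔasapofada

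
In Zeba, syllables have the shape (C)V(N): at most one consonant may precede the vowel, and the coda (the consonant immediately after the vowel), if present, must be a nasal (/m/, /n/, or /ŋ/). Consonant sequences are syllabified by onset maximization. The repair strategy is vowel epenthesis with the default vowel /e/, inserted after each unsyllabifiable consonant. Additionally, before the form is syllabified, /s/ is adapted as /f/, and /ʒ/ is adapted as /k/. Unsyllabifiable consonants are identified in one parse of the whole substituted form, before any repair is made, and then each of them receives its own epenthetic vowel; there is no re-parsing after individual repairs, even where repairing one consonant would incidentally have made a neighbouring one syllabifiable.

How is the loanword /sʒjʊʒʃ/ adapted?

Substitution: /s/ → /f/, /ʒ/ → /k/, giving /fkjʊkʃ/.
Under (C)V(N), the unsyllabifiable consonants are /f/, /k/, /k/, /ʃ/ (only a nasal (/m/, /n/, or /ŋ/) is licensed in coda position; onsets are limited to one consonant).
Inserting the epenthetic vowel yields /f/ → /fe/, /k/ → /ke/, /k/ → /ke/, /ʃ/ → /ʃe/.

fekejʊkeʃe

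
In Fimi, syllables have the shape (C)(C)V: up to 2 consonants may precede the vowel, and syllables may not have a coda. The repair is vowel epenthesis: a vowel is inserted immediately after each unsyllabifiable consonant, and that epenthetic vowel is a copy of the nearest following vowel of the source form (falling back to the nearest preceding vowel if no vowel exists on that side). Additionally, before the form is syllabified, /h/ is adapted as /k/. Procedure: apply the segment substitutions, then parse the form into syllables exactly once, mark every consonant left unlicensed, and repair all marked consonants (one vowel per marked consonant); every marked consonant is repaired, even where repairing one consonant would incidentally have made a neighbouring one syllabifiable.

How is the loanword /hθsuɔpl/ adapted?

kuθsuɔpɔlɔ

Substitution: /h/ → /k/, giving /kθsuɔpl/.
Syllabifying with onset maximization leaves /k/, /p/, /l/ stranded (no codas are permitted; onsets may contain at most 2 consonants).
Epenthesis after each stranded consonant: /k/ → /ku/, /p/ → /pɔ/, /l/ → /lɔ/.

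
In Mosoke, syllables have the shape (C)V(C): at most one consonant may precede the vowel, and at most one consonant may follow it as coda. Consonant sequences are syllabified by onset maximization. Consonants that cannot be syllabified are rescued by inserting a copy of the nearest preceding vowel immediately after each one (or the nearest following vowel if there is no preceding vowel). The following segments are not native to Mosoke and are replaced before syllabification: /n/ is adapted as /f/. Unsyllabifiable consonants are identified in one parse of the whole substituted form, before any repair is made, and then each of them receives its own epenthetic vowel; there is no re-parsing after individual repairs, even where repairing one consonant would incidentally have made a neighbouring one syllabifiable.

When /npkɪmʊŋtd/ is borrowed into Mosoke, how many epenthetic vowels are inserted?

4

After substitution the input is /fpkɪmʊŋtd/.
The unsyllabifiable consonants are /f/, /p/, /t/, /d/; each receives one epenthetic vowel.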